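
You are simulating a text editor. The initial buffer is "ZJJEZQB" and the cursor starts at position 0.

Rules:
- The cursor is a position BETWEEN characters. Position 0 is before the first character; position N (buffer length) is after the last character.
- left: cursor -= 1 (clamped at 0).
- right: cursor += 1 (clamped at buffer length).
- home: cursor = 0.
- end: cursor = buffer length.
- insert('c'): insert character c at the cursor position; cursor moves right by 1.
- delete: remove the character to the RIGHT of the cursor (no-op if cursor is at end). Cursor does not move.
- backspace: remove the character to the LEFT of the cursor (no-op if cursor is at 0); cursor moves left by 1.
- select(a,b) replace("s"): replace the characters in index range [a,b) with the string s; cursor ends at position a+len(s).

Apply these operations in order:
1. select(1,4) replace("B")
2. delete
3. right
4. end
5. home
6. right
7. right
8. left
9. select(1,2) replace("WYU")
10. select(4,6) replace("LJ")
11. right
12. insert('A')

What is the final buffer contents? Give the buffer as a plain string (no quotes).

Answer: ZWYULJA

Derivation:
After op 1 (select(1,4) replace("B")): buf='ZBZQB' cursor=2
After op 2 (delete): buf='ZBQB' cursor=2
After op 3 (right): buf='ZBQB' cursor=3
After op 4 (end): buf='ZBQB' cursor=4
After op 5 (home): buf='ZBQB' cursor=0
After op 6 (right): buf='ZBQB' cursor=1
After op 7 (right): buf='ZBQB' cursor=2
After op 8 (left): buf='ZBQB' cursor=1
After op 9 (select(1,2) replace("WYU")): buf='ZWYUQB' cursor=4
After op 10 (select(4,6) replace("LJ")): buf='ZWYULJ' cursor=6
After op 11 (right): buf='ZWYULJ' cursor=6
After op 12 (insert('A')): buf='ZWYULJA' cursor=7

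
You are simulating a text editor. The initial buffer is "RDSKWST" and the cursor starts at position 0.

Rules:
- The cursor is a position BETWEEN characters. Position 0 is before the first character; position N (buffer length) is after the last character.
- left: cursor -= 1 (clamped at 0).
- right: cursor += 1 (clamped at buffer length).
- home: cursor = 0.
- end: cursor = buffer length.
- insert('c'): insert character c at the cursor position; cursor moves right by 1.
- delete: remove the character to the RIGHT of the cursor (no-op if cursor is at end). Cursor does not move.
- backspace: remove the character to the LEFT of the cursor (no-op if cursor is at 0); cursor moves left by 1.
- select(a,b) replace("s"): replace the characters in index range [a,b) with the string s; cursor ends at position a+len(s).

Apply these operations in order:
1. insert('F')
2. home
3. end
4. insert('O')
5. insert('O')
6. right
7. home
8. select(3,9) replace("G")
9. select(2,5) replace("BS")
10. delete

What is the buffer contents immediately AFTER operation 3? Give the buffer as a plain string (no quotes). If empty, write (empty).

Answer: FRDSKWST

Derivation:
After op 1 (insert('F')): buf='FRDSKWST' cursor=1
After op 2 (home): buf='FRDSKWST' cursor=0
After op 3 (end): buf='FRDSKWST' cursor=8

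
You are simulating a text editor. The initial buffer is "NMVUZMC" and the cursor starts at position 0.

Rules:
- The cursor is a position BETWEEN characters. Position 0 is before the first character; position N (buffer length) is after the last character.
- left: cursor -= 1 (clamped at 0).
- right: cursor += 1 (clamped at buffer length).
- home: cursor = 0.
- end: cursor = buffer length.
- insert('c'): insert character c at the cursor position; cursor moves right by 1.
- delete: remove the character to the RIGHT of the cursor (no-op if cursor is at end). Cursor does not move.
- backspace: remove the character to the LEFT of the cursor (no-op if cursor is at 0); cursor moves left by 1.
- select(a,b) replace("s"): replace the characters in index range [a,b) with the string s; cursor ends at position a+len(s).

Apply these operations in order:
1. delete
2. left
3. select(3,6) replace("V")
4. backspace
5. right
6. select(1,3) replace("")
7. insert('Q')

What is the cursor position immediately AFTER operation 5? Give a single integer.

Answer: 3

Derivation:
After op 1 (delete): buf='MVUZMC' cursor=0
After op 2 (left): buf='MVUZMC' cursor=0
After op 3 (select(3,6) replace("V")): buf='MVUV' cursor=4
After op 4 (backspace): buf='MVU' cursor=3
After op 5 (right): buf='MVU' cursor=3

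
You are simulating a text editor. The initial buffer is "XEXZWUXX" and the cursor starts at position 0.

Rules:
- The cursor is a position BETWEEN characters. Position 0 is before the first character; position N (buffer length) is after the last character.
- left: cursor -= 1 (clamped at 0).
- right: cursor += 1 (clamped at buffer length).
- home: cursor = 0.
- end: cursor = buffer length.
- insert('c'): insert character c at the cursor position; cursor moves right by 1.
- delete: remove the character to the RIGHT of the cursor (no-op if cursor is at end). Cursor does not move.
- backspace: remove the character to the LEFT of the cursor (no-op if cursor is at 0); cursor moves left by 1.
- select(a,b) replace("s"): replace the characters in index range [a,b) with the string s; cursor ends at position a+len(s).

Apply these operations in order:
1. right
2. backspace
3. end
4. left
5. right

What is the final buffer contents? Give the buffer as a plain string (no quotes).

After op 1 (right): buf='XEXZWUXX' cursor=1
After op 2 (backspace): buf='EXZWUXX' cursor=0
After op 3 (end): buf='EXZWUXX' cursor=7
After op 4 (left): buf='EXZWUXX' cursor=6
After op 5 (right): buf='EXZWUXX' cursor=7

Answer: EXZWUXX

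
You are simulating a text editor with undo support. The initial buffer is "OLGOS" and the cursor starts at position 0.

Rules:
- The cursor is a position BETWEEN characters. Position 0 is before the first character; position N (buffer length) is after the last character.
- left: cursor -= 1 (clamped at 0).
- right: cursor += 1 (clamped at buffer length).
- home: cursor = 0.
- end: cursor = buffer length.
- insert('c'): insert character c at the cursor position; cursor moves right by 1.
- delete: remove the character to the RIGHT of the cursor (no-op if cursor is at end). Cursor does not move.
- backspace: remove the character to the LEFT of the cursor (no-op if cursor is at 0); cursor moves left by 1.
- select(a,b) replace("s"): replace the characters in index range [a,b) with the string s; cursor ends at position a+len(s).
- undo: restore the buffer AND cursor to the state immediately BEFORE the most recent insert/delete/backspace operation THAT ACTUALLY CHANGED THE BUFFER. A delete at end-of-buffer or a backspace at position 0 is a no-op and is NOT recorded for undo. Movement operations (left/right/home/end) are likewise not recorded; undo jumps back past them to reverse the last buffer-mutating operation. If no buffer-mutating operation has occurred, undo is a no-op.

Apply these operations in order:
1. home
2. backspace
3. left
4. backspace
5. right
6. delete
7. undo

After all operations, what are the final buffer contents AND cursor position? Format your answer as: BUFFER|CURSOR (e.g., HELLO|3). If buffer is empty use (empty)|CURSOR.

Answer: OLGOS|1

Derivation:
After op 1 (home): buf='OLGOS' cursor=0
After op 2 (backspace): buf='OLGOS' cursor=0
After op 3 (left): buf='OLGOS' cursor=0
After op 4 (backspace): buf='OLGOS' cursor=0
After op 5 (right): buf='OLGOS' cursor=1
After op 6 (delete): buf='OGOS' cursor=1
After op 7 (undo): buf='OLGOS' cursor=1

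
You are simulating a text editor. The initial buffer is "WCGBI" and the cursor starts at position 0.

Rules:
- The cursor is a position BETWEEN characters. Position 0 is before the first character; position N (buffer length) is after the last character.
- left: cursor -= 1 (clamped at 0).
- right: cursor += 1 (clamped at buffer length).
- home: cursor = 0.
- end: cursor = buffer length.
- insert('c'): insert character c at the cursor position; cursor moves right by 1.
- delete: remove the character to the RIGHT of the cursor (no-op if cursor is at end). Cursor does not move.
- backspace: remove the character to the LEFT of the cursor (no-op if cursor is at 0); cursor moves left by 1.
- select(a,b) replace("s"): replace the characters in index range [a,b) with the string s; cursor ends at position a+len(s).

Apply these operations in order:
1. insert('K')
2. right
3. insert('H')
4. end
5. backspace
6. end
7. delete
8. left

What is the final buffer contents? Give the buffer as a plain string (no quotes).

Answer: KWHCGB

Derivation:
After op 1 (insert('K')): buf='KWCGBI' cursor=1
After op 2 (right): buf='KWCGBI' cursor=2
After op 3 (insert('H')): buf='KWHCGBI' cursor=3
After op 4 (end): buf='KWHCGBI' cursor=7
After op 5 (backspace): buf='KWHCGB' cursor=6
After op 6 (end): buf='KWHCGB' cursor=6
After op 7 (delete): buf='KWHCGB' cursor=6
After op 8 (left): buf='KWHCGB' cursor=5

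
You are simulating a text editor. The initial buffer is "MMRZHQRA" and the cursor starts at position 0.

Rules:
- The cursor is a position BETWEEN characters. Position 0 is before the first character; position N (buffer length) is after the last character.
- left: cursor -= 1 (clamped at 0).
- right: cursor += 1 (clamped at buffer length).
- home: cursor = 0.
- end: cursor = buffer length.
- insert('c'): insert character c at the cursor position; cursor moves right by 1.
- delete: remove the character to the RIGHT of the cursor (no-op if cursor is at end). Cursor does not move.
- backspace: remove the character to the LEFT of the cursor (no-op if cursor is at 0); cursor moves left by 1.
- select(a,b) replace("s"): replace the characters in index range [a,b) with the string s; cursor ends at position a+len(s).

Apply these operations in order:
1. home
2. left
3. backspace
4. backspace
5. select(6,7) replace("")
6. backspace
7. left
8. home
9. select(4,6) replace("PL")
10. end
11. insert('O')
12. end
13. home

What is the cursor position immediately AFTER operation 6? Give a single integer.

After op 1 (home): buf='MMRZHQRA' cursor=0
After op 2 (left): buf='MMRZHQRA' cursor=0
After op 3 (backspace): buf='MMRZHQRA' cursor=0
After op 4 (backspace): buf='MMRZHQRA' cursor=0
After op 5 (select(6,7) replace("")): buf='MMRZHQA' cursor=6
After op 6 (backspace): buf='MMRZHA' cursor=5

Answer: 5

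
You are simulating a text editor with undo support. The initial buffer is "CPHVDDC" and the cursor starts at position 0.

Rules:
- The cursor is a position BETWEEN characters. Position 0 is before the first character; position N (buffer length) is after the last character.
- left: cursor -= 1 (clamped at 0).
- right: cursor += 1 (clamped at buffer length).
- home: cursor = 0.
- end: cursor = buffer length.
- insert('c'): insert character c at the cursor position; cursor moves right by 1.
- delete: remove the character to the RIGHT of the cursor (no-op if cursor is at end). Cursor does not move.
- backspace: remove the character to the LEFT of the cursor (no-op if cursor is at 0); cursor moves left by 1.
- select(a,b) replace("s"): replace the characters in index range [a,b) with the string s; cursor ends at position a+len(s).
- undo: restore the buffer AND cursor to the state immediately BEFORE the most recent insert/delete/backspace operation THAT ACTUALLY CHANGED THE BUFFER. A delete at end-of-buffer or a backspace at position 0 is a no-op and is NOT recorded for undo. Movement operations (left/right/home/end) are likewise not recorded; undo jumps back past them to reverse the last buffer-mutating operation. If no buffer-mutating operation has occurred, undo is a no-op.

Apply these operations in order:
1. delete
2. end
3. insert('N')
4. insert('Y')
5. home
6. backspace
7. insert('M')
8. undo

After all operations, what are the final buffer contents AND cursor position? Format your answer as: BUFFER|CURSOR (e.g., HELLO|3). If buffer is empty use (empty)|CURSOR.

Answer: PHVDDCNY|0

Derivation:
After op 1 (delete): buf='PHVDDC' cursor=0
After op 2 (end): buf='PHVDDC' cursor=6
After op 3 (insert('N')): buf='PHVDDCN' cursor=7
After op 4 (insert('Y')): buf='PHVDDCNY' cursor=8
After op 5 (home): buf='PHVDDCNY' cursor=0
After op 6 (backspace): buf='PHVDDCNY' cursor=0
After op 7 (insert('M')): buf='MPHVDDCNY' cursor=1
After op 8 (undo): buf='PHVDDCNY' cursor=0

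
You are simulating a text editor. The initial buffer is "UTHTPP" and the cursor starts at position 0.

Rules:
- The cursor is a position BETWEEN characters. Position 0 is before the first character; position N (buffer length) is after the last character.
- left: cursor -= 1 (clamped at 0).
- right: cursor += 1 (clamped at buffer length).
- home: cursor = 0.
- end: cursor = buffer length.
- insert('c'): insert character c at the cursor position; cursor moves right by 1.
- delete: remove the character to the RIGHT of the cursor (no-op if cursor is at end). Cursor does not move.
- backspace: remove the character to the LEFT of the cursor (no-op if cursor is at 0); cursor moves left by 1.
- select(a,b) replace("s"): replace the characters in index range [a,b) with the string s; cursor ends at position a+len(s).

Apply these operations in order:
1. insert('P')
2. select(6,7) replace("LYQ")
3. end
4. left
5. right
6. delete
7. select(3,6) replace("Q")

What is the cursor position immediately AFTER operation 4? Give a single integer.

After op 1 (insert('P')): buf='PUTHTPP' cursor=1
After op 2 (select(6,7) replace("LYQ")): buf='PUTHTPLYQ' cursor=9
After op 3 (end): buf='PUTHTPLYQ' cursor=9
After op 4 (left): buf='PUTHTPLYQ' cursor=8

Answer: 8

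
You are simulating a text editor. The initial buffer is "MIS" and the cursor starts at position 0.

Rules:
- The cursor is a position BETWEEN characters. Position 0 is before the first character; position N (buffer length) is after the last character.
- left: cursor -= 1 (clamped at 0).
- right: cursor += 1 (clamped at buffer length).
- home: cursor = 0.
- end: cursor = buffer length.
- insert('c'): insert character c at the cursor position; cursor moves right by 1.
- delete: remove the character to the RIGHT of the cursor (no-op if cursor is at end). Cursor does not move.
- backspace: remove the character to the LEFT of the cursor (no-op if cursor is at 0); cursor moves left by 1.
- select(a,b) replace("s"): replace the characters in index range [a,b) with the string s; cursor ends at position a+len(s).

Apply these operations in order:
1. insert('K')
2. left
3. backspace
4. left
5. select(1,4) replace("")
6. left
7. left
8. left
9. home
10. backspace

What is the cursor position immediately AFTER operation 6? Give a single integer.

After op 1 (insert('K')): buf='KMIS' cursor=1
After op 2 (left): buf='KMIS' cursor=0
After op 3 (backspace): buf='KMIS' cursor=0
After op 4 (left): buf='KMIS' cursor=0
After op 5 (select(1,4) replace("")): buf='K' cursor=1
After op 6 (left): buf='K' cursor=0

Answer: 0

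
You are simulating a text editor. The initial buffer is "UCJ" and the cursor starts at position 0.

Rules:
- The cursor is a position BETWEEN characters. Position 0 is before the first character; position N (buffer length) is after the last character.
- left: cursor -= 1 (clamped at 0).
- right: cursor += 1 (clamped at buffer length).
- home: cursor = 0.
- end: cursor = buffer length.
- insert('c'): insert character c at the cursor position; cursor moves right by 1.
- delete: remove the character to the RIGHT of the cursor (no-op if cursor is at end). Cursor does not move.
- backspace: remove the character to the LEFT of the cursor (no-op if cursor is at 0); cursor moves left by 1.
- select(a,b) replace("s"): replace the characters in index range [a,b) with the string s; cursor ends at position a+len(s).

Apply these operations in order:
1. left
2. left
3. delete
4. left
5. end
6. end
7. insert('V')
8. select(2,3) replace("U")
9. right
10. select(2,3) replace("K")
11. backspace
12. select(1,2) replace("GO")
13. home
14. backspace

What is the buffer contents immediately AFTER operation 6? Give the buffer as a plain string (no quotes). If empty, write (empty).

After op 1 (left): buf='UCJ' cursor=0
After op 2 (left): buf='UCJ' cursor=0
After op 3 (delete): buf='CJ' cursor=0
After op 4 (left): buf='CJ' cursor=0
After op 5 (end): buf='CJ' cursor=2
After op 6 (end): buf='CJ' cursor=2

Answer: CJ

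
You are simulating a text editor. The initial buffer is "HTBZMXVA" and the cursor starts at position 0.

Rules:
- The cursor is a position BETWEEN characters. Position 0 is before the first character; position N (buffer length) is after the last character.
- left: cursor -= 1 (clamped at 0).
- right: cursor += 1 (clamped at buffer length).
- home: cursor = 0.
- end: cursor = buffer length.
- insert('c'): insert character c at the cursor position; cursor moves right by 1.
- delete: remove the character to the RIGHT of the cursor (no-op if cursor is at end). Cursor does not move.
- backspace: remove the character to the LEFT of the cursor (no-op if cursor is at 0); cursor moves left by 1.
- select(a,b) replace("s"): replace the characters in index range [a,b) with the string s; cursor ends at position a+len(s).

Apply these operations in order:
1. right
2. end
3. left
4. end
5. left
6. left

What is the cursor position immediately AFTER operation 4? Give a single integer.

Answer: 8

Derivation:
After op 1 (right): buf='HTBZMXVA' cursor=1
After op 2 (end): buf='HTBZMXVA' cursor=8
After op 3 (left): buf='HTBZMXVA' cursor=7
After op 4 (end): buf='HTBZMXVA' cursor=8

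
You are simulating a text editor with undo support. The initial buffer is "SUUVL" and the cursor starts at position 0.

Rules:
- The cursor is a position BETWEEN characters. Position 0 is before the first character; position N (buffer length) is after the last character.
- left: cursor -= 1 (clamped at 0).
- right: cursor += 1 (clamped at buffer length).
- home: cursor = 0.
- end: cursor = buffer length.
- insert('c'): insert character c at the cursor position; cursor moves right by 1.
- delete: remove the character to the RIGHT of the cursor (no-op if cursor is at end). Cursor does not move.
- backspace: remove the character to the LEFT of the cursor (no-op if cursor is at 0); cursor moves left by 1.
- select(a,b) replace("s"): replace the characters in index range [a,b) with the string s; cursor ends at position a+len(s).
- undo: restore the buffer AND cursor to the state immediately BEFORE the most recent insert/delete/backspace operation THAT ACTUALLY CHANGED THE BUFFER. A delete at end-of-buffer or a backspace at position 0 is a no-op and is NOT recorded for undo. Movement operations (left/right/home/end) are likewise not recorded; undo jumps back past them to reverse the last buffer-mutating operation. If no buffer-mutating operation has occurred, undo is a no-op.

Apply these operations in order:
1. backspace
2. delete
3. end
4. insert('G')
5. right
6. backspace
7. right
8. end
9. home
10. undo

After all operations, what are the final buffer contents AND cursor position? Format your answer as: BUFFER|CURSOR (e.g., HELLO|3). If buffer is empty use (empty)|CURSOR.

Answer: UUVLG|5

Derivation:
After op 1 (backspace): buf='SUUVL' cursor=0
After op 2 (delete): buf='UUVL' cursor=0
After op 3 (end): buf='UUVL' cursor=4
After op 4 (insert('G')): buf='UUVLG' cursor=5
After op 5 (right): buf='UUVLG' cursor=5
After op 6 (backspace): buf='UUVL' cursor=4
After op 7 (right): buf='UUVL' cursor=4
After op 8 (end): buf='UUVL' cursor=4
After op 9 (home): buf='UUVL' cursor=0
After op 10 (undo): buf='UUVLG' cursor=5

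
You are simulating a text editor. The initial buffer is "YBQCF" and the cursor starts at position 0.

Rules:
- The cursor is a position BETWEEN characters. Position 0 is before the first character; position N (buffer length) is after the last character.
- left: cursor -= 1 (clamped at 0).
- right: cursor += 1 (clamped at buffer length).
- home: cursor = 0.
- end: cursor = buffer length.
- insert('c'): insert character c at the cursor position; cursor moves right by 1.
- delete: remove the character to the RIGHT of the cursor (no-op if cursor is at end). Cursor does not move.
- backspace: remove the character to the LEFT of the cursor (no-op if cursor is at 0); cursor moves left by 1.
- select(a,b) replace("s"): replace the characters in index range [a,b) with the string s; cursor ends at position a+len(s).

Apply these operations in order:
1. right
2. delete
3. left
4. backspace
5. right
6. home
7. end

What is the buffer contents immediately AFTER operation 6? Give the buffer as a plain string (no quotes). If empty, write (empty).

After op 1 (right): buf='YBQCF' cursor=1
After op 2 (delete): buf='YQCF' cursor=1
After op 3 (left): buf='YQCF' cursor=0
After op 4 (backspace): buf='YQCF' cursor=0
After op 5 (right): buf='YQCF' cursor=1
After op 6 (home): buf='YQCF' cursor=0

Answer: YQCF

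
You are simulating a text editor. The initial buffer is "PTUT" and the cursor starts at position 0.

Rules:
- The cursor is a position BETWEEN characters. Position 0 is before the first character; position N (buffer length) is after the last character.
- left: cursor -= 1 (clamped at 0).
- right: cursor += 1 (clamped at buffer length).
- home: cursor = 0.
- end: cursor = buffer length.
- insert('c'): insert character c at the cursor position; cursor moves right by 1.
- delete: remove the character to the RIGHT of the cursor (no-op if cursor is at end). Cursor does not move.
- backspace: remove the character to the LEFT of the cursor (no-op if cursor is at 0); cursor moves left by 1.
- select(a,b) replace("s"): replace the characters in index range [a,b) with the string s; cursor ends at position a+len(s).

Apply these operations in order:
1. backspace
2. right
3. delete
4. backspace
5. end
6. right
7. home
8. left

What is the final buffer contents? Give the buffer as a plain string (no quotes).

After op 1 (backspace): buf='PTUT' cursor=0
After op 2 (right): buf='PTUT' cursor=1
After op 3 (delete): buf='PUT' cursor=1
After op 4 (backspace): buf='UT' cursor=0
After op 5 (end): buf='UT' cursor=2
After op 6 (right): buf='UT' cursor=2
After op 7 (home): buf='UT' cursor=0
After op 8 (left): buf='UT' cursor=0

Answer: UT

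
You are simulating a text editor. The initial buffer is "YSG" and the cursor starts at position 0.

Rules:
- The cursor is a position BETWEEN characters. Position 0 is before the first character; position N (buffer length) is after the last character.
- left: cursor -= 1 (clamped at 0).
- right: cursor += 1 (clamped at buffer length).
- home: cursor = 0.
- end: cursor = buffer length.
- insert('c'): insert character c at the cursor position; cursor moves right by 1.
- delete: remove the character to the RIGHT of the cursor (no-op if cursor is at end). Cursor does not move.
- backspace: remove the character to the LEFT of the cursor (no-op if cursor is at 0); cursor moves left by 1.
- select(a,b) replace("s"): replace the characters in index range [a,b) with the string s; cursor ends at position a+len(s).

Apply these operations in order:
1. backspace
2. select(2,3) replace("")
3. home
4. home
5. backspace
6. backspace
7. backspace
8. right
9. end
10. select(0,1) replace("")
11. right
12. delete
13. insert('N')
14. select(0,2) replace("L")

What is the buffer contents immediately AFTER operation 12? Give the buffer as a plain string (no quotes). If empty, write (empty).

Answer: S

Derivation:
After op 1 (backspace): buf='YSG' cursor=0
After op 2 (select(2,3) replace("")): buf='YS' cursor=2
After op 3 (home): buf='YS' cursor=0
After op 4 (home): buf='YS' cursor=0
After op 5 (backspace): buf='YS' cursor=0
After op 6 (backspace): buf='YS' cursor=0
After op 7 (backspace): buf='YS' cursor=0
After op 8 (right): buf='YS' cursor=1
After op 9 (end): buf='YS' cursor=2
After op 10 (select(0,1) replace("")): buf='S' cursor=0
After op 11 (right): buf='S' cursor=1
After op 12 (delete): buf='S' cursor=1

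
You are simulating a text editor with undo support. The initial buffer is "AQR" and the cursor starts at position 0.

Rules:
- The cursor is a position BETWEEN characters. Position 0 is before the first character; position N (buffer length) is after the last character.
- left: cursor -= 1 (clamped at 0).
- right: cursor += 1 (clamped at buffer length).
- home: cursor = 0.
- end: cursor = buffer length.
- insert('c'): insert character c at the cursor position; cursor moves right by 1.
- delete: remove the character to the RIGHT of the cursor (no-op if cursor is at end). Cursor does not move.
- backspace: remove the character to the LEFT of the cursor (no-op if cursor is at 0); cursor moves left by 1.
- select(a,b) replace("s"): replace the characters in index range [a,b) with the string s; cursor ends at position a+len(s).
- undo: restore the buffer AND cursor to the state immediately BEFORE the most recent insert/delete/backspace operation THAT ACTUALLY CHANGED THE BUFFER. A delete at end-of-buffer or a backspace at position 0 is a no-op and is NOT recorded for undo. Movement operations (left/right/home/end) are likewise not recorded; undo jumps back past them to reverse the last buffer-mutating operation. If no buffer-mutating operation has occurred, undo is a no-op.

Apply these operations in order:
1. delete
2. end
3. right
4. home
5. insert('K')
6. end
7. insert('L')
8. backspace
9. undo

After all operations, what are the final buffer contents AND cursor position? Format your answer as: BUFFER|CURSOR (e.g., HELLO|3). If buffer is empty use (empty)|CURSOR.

After op 1 (delete): buf='QR' cursor=0
After op 2 (end): buf='QR' cursor=2
After op 3 (right): buf='QR' cursor=2
After op 4 (home): buf='QR' cursor=0
After op 5 (insert('K')): buf='KQR' cursor=1
After op 6 (end): buf='KQR' cursor=3
After op 7 (insert('L')): buf='KQRL' cursor=4
After op 8 (backspace): buf='KQR' cursor=3
After op 9 (undo): buf='KQRL' cursor=4

Answer: KQRL|4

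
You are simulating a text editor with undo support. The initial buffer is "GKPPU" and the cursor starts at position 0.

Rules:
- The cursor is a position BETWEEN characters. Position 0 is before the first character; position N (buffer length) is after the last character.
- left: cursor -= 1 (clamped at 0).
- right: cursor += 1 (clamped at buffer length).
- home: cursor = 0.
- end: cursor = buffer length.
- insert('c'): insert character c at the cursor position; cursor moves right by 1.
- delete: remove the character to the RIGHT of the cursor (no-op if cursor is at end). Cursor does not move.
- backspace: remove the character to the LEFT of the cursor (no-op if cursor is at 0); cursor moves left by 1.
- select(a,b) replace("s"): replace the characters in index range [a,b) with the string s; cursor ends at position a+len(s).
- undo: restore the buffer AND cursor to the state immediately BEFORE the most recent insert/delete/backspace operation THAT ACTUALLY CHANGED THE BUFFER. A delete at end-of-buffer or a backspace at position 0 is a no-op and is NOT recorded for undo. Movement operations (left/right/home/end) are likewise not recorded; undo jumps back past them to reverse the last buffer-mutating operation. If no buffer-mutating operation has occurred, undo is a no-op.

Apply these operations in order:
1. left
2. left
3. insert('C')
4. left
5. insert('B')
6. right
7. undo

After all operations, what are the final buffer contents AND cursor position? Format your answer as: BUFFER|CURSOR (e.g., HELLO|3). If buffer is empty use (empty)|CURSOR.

After op 1 (left): buf='GKPPU' cursor=0
After op 2 (left): buf='GKPPU' cursor=0
After op 3 (insert('C')): buf='CGKPPU' cursor=1
After op 4 (left): buf='CGKPPU' cursor=0
After op 5 (insert('B')): buf='BCGKPPU' cursor=1
After op 6 (right): buf='BCGKPPU' cursor=2
After op 7 (undo): buf='CGKPPU' cursor=0

Answer: CGKPPU|0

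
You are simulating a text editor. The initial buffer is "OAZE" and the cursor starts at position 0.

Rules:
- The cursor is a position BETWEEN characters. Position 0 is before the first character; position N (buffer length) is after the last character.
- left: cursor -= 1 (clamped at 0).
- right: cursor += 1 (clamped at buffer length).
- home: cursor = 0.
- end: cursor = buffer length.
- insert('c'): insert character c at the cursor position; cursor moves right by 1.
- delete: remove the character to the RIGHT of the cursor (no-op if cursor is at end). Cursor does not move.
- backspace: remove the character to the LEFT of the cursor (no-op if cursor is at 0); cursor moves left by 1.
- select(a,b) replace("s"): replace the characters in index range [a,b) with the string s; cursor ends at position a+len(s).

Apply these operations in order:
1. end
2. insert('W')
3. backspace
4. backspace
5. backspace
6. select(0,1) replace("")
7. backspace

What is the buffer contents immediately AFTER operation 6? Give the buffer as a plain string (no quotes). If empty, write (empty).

Answer: A

Derivation:
After op 1 (end): buf='OAZE' cursor=4
After op 2 (insert('W')): buf='OAZEW' cursor=5
After op 3 (backspace): buf='OAZE' cursor=4
After op 4 (backspace): buf='OAZ' cursor=3
After op 5 (backspace): buf='OA' cursor=2
After op 6 (select(0,1) replace("")): buf='A' cursor=0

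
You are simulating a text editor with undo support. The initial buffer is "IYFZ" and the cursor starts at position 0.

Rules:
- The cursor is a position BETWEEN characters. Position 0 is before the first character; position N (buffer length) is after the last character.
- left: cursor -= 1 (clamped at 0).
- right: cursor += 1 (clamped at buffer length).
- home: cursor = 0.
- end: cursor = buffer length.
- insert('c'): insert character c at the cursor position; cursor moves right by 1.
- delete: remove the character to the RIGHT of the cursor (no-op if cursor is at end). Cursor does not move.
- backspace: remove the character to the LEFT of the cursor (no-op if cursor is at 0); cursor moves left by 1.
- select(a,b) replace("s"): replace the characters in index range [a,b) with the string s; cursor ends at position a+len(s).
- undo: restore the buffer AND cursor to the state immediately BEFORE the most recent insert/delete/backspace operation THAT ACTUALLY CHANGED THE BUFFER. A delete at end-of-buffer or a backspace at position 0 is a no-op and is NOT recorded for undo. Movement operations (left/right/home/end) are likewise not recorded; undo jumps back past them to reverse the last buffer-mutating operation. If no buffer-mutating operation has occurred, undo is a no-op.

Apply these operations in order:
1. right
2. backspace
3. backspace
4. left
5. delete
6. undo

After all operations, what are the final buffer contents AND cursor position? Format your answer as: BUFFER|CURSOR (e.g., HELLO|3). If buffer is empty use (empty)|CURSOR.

Answer: YFZ|0

Derivation:
After op 1 (right): buf='IYFZ' cursor=1
After op 2 (backspace): buf='YFZ' cursor=0
After op 3 (backspace): buf='YFZ' cursor=0
After op 4 (left): buf='YFZ' cursor=0
After op 5 (delete): buf='FZ' cursor=0
After op 6 (undo): buf='YFZ' cursor=0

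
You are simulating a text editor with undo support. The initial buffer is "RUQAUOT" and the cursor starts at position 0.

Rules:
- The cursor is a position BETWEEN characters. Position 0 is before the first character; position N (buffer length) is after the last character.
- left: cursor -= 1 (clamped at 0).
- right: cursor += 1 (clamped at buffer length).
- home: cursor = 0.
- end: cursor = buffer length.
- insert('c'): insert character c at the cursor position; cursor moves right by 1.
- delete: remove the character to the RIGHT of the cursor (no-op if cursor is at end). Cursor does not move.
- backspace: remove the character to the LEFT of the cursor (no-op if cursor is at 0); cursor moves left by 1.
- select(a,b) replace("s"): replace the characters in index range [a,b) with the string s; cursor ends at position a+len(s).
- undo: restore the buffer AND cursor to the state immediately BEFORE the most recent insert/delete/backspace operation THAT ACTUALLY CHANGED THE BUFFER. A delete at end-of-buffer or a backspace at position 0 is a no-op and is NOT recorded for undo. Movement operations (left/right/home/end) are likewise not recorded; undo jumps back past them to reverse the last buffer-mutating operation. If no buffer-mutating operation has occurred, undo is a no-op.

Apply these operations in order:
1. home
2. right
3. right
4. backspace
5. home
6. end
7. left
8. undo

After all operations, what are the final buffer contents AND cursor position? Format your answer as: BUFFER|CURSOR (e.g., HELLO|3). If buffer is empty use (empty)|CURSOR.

Answer: RUQAUOT|2

Derivation:
After op 1 (home): buf='RUQAUOT' cursor=0
After op 2 (right): buf='RUQAUOT' cursor=1
After op 3 (right): buf='RUQAUOT' cursor=2
After op 4 (backspace): buf='RQAUOT' cursor=1
After op 5 (home): buf='RQAUOT' cursor=0
After op 6 (end): buf='RQAUOT' cursor=6
After op 7 (left): buf='RQAUOT' cursor=5
After op 8 (undo): buf='RUQAUOT' cursor=2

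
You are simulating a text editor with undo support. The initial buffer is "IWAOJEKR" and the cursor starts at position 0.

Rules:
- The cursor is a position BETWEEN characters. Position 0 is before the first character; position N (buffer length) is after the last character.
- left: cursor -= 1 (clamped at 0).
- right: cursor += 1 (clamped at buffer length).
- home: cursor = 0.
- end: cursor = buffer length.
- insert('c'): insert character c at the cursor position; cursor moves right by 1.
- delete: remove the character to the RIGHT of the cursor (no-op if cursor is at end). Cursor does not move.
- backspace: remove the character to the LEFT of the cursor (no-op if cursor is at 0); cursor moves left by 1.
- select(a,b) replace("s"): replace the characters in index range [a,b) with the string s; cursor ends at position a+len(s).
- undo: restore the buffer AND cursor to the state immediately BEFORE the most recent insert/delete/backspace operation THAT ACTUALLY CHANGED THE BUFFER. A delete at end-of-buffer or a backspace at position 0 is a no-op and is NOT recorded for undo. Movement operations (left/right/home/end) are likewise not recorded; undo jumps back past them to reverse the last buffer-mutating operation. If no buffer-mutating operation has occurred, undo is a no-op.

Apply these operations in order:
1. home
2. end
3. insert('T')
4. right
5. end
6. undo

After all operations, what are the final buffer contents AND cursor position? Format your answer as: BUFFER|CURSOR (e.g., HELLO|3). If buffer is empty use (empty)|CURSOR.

Answer: IWAOJEKR|8

Derivation:
After op 1 (home): buf='IWAOJEKR' cursor=0
After op 2 (end): buf='IWAOJEKR' cursor=8
After op 3 (insert('T')): buf='IWAOJEKRT' cursor=9
After op 4 (right): buf='IWAOJEKRT' cursor=9
After op 5 (end): buf='IWAOJEKRT' cursor=9
After op 6 (undo): buf='IWAOJEKR' cursor=8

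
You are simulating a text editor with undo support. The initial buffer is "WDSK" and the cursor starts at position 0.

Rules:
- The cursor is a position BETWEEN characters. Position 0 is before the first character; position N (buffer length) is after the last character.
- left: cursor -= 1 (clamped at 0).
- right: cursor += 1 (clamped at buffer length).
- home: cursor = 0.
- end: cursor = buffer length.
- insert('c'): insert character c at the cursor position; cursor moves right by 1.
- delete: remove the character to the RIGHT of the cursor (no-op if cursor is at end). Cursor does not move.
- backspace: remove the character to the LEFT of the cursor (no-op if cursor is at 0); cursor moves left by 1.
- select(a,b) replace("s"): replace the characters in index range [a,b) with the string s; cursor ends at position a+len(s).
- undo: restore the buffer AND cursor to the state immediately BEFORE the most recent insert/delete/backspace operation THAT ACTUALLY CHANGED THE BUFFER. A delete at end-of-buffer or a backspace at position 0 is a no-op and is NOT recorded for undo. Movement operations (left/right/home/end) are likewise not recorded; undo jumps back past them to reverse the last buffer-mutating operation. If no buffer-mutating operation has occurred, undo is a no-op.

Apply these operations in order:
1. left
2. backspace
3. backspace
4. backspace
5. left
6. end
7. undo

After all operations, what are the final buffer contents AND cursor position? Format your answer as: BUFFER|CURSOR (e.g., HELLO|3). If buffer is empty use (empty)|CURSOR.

After op 1 (left): buf='WDSK' cursor=0
After op 2 (backspace): buf='WDSK' cursor=0
After op 3 (backspace): buf='WDSK' cursor=0
After op 4 (backspace): buf='WDSK' cursor=0
After op 5 (left): buf='WDSK' cursor=0
After op 6 (end): buf='WDSK' cursor=4
After op 7 (undo): buf='WDSK' cursor=4

Answer: WDSK|4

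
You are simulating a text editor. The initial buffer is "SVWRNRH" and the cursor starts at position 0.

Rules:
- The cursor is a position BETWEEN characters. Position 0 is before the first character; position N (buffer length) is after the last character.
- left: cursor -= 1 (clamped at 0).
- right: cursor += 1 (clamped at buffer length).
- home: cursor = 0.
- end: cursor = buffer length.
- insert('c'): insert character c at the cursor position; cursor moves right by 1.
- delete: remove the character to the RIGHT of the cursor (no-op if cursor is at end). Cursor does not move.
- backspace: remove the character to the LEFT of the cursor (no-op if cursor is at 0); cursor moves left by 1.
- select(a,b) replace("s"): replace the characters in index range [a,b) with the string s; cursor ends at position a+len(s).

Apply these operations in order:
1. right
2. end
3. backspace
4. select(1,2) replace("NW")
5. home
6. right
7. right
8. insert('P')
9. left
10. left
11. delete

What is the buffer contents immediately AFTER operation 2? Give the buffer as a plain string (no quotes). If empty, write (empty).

After op 1 (right): buf='SVWRNRH' cursor=1
After op 2 (end): buf='SVWRNRH' cursor=7

Answer: SVWRNRH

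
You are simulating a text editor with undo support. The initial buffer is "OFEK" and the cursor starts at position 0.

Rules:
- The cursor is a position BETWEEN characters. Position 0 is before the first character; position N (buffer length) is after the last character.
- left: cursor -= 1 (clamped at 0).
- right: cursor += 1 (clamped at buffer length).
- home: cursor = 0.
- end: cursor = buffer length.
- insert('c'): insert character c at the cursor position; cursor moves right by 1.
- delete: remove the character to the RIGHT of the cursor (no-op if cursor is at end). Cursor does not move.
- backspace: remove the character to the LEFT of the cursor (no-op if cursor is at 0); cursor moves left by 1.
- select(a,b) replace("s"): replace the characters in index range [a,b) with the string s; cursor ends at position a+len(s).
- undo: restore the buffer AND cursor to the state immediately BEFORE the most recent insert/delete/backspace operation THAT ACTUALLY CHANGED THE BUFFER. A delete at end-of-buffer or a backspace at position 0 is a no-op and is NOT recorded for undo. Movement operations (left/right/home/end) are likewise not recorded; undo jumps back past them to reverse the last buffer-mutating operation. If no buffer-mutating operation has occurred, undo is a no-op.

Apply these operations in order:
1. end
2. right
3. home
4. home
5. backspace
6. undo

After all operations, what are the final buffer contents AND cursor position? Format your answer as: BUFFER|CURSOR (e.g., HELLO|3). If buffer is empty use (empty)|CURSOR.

After op 1 (end): buf='OFEK' cursor=4
After op 2 (right): buf='OFEK' cursor=4
After op 3 (home): buf='OFEK' cursor=0
After op 4 (home): buf='OFEK' cursor=0
After op 5 (backspace): buf='OFEK' cursor=0
After op 6 (undo): buf='OFEK' cursor=0

Answer: OFEK|0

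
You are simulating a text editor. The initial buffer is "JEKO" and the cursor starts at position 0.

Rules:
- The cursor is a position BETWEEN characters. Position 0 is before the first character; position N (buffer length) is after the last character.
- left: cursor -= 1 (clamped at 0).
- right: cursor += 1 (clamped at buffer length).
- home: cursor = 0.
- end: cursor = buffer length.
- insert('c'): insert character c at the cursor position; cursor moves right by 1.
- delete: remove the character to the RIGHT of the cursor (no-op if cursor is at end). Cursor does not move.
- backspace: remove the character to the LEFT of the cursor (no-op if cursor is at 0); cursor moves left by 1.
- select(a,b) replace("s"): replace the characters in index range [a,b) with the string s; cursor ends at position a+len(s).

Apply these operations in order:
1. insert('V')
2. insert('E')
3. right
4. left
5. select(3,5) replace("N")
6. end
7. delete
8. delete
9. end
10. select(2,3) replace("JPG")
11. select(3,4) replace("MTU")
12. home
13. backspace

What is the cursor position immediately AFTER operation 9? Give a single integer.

Answer: 5

Derivation:
After op 1 (insert('V')): buf='VJEKO' cursor=1
After op 2 (insert('E')): buf='VEJEKO' cursor=2
After op 3 (right): buf='VEJEKO' cursor=3
After op 4 (left): buf='VEJEKO' cursor=2
After op 5 (select(3,5) replace("N")): buf='VEJNO' cursor=4
After op 6 (end): buf='VEJNO' cursor=5
After op 7 (delete): buf='VEJNO' cursor=5
After op 8 (delete): buf='VEJNO' cursor=5
After op 9 (end): buf='VEJNO' cursor=5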